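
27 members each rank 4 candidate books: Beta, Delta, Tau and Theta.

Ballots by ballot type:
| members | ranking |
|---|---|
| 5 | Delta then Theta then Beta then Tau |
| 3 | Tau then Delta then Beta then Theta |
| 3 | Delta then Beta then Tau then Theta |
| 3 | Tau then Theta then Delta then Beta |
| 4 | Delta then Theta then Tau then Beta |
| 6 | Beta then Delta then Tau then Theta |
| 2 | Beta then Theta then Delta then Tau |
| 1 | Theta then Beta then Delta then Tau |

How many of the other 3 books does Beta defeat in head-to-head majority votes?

2

Beta against each rival (27 members):
Beta vs Delta: Beta is ranked higher on 6+2+1 = 9 ballots, Delta on 18. Delta wins 18–9.
Beta vs Tau: Beta, 17–10.
Beta vs Theta: Beta preferred on 3+3+6+2 = 14 ballots; Beta wins 14–13.
Beta beats Tau, Theta; loses to Delta — 2 pairwise wins.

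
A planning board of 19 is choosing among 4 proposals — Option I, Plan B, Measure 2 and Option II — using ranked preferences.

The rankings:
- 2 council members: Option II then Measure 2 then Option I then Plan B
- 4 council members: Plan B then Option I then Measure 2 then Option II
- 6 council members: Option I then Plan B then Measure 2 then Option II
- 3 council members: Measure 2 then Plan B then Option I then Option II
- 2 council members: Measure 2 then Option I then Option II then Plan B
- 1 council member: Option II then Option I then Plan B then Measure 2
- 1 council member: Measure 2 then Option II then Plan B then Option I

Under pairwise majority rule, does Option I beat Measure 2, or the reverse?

Ballots ranking Option I above Measure 2: 4 + 6 + 1 = 11.
Ballots ranking Measure 2 above Option I: 19 − 11 = 8.
Option I wins the head-to-head 11–8.

Option I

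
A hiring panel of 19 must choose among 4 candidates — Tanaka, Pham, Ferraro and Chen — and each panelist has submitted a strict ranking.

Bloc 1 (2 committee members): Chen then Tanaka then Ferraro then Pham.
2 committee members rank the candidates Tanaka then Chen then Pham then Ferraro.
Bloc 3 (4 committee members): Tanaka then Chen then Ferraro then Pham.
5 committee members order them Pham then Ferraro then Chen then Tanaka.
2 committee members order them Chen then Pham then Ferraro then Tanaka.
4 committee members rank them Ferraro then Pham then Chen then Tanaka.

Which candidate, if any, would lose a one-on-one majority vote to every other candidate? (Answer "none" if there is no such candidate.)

Pairwise majorities:
Tanaka vs Pham: Pham wins 11–8.
Tanaka vs Ferraro: 2+2+4 = 8 for Tanaka, 11 for Ferraro — Ferraro by 11–8.
Tanaka vs Chen: 6 to 13, Chen.
Pham vs Ferraro: 2+5+2 = 9 for Pham, 10 for Ferraro — Ferraro by 10–9.
Pham vs Chen: 9 to 10, Chen.
Ferraro vs Chen: Ferraro preferred on 5+4 = 9 ballots; Chen wins 10–9.
Only Tanaka has no wins; Tanaka is the Condorcet loser.

Tanaka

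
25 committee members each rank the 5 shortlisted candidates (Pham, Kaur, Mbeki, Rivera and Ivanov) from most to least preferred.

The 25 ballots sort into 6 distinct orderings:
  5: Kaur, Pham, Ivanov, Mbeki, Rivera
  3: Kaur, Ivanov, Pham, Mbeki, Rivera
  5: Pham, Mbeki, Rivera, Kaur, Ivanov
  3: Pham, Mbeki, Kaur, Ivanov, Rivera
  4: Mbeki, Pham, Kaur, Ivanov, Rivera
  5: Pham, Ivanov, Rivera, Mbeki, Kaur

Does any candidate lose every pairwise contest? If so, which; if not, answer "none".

Rivera

Head-to-head results (25 committee members):
Pham vs Kaur: Pham is ranked higher on 5+3+4+5 = 17 ballots, Kaur on 8. Pham wins 17–8.
Pham vs Mbeki: 5+3+5+3+5 = 21 for Pham, 4 for Mbeki — Pham by 21–4.
Pham vs Rivera: 5+3+5+3+4+5 = 25 for Pham, 0 for Rivera — Pham by 25–0.
Pham vs Ivanov: Pham wins 22–3.
Kaur vs Mbeki: Mbeki wins 17–8.
Kaur vs Rivera: Kaur, 15–10.
Kaur vs Ivanov: Kaur wins 20–5.
Mbeki vs Rivera: Mbeki preferred on 5+3+5+3+4 = 20 ballots; Mbeki wins 20–5.
Mbeki vs Ivanov: Ivanov wins 13–12.
Rivera vs Ivanov: Ivanov wins 20–5.
Rivera is beaten in every head-to-head and is the Condorcet loser.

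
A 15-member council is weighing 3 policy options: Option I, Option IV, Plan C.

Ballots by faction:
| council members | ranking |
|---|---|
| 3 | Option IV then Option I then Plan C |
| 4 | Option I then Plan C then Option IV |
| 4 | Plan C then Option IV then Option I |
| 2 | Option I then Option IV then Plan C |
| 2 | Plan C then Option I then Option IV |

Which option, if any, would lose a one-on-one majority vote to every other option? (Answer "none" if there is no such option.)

Pairwise majorities:
Option I vs Option IV: Option I wins 8–7.
Option I vs Plan C: 3+4+2 = 9 for Option I, 6 for Plan C — Option I by 9–6.
Option IV vs Plan C: Plan C, 10–5.
Option IV is beaten in every head-to-head and is the Condorcet loser.

Option IV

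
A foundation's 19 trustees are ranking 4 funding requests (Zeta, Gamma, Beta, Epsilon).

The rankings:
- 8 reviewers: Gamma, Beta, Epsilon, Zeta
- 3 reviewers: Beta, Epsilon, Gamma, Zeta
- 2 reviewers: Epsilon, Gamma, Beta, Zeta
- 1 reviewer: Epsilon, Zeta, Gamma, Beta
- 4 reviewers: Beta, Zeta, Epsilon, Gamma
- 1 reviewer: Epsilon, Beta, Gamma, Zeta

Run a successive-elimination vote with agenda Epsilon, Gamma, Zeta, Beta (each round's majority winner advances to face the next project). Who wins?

Round 1: Epsilon vs Gamma — 11–8, Epsilon advances.
Round 2: Epsilon vs Zeta — 15–4, Epsilon advances.
Round 3: Epsilon vs Beta — 4–15, Beta advances.
The agenda winner is Beta.

Beta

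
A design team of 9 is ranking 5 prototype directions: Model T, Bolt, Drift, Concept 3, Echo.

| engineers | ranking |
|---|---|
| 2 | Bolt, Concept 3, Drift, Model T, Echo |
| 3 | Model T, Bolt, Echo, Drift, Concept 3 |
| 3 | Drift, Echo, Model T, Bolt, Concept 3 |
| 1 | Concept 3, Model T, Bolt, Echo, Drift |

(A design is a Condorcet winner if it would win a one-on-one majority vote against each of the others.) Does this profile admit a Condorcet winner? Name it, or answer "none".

none

Check each pair by majority over 9 ballots:
Model T–Bolt: Model T 7–2.
Model T vs Drift: Drift, 5–4.
Model T vs Concept 3: Model T, 6–3.
Model T–Echo: Model T 6–3.
Bolt vs Drift: Bolt wins 6–3.
Bolt vs Concept 3: Bolt, 8–1.
Bolt–Echo: Bolt 6–3.
Drift vs Concept 3: Drift wins 6–3.
Drift–Echo: Drift 5–4.
Concept 3 vs Echo: Echo wins 6–3.
Each design drops at least one matchup (Model T loses to Drift; Bolt loses to Model T; Drift loses to Bolt; Concept 3 loses to Model T; Echo loses to Model T); the cycle Model T → Bolt → Drift → Model T rules out a Condorcet winner.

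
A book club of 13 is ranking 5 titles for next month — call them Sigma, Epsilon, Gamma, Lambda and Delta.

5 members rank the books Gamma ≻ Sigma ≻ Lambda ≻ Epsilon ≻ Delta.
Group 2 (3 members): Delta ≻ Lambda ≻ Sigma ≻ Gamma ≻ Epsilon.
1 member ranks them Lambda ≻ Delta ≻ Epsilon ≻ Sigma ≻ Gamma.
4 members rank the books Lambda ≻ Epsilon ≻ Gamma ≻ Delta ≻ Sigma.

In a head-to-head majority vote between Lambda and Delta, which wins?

Lambda

Ballots ranking Lambda above Delta: 5 + 1 + 4 = 10.
Ballots ranking Delta above Lambda: 13 − 10 = 3.
Lambda wins the head-to-head 10–3.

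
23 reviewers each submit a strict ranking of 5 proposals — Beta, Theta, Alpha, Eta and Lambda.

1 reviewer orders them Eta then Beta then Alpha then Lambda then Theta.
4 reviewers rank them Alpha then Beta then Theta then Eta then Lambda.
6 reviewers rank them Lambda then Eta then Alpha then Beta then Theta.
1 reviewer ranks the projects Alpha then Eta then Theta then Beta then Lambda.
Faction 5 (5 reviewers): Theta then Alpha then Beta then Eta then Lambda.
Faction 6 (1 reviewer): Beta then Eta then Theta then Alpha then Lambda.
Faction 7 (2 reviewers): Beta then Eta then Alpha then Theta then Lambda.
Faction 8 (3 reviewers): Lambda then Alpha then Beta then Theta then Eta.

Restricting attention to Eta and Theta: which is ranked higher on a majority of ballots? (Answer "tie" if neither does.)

Theta

Ballots ranking Eta above Theta: 1 + 6 + 1 + 1 + 2 = 11.
Ballots ranking Theta above Eta: 23 − 11 = 12.
Theta wins the head-to-head 12–11.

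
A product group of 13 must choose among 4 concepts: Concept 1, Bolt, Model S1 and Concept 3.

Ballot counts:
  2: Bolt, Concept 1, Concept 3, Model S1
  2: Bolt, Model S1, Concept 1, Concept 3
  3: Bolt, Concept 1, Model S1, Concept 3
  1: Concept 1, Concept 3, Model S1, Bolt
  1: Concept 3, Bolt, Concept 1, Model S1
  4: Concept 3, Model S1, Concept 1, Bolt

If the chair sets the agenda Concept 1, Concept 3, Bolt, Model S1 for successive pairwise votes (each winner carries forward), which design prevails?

Bolt

Round 1: Concept 1 vs Concept 3 — 8–5, Concept 1 advances.
Round 2: Concept 1 vs Bolt — 5–8, Bolt advances.
Round 3: Bolt vs Model S1 — 8–5, Bolt advances.
Bolt survives the agenda.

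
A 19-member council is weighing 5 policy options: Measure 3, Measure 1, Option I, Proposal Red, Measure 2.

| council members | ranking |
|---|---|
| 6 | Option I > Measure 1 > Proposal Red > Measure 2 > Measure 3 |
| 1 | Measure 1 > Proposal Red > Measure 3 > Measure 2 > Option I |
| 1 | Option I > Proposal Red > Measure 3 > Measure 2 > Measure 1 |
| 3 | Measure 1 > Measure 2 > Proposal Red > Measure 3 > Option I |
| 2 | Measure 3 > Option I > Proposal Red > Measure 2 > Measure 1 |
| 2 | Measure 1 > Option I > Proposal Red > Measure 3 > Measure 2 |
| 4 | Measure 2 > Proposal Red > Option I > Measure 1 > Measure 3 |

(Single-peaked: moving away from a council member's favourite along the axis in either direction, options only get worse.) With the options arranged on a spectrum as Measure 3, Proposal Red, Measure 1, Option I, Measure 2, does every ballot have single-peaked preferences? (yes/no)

Axis positions: Measure 3=1, Proposal Red=2, Measure 1=3, Option I=4, Measure 2=5.
Bloc 1 (peak Option I at position 4): ranking walks positions 4-3-2-5-1, expanding outward from the peak — single-peaked.
Bloc 2: ranking walks positions 3-2-1-5-4; Measure 2 is ranked above Option I even though Option I lies between Measure 2 and the peak Measure 1 on the axis — preferences dip and rise again. Not single-peaked.
Bloc 3: ranking walks positions 4-2-1-5-3; Proposal Red is ranked above Measure 1 even though Measure 1 lies between Proposal Red and the peak Option I on the axis — preferences dip and rise again. Not single-peaked.
Bloc 4: ranking walks positions 3-5-2-1-4; Measure 2 is ranked above Option I even though Option I lies between Measure 2 and the peak Measure 1 on the axis — preferences dip and rise again. Not single-peaked.
Bloc 5: ranking walks positions 1-4-2-5-3; Option I is ranked above Proposal Red even though Proposal Red lies between Option I and the peak Measure 3 on the axis — preferences dip and rise again. Not single-peaked.
Bloc 6 (peak Measure 1 at position 3): ranking walks positions 3-4-2-1-5, expanding outward from the peak — single-peaked.
Bloc 7: ranking walks positions 5-2-4-3-1; Proposal Red is ranked above Option I even though Option I lies between Proposal Red and the peak Measure 2 on the axis — preferences dip and rise again. Not single-peaked.
Bloc 2 violates single-peakedness, so the profile is not single-peaked on this axis.

no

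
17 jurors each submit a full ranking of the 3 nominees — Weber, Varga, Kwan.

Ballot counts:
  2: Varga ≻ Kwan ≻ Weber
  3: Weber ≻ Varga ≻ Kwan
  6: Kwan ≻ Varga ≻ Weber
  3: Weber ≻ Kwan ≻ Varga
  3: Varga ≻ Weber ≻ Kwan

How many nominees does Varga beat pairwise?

Varga against each rival (17 jurors):
Varga vs Weber: Varga, 11–6.
Varga vs Kwan: Varga is ranked higher on 2+3+3 = 8 ballots, Kwan on 9. Kwan wins 9–8.
Varga beats Weber; loses to Kwan — 1 pairwise win.

1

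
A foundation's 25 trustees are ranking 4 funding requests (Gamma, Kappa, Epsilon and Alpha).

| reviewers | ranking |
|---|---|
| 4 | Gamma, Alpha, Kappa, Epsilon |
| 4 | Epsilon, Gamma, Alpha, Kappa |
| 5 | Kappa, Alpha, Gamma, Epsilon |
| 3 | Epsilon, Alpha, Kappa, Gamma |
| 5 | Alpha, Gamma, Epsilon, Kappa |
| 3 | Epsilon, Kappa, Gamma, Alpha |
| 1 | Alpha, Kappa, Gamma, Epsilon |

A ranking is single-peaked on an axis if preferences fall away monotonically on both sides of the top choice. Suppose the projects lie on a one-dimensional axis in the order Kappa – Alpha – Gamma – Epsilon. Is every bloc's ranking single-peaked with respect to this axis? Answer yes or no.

no

Axis positions: Kappa=1, Alpha=2, Gamma=3, Epsilon=4.
Bloc 1 (peak Gamma at position 3): ranking walks positions 3-2-1-4, expanding outward from the peak — single-peaked.
Bloc 2 (peak Epsilon at position 4): ranking walks positions 4-3-2-1, expanding outward from the peak — single-peaked.
Bloc 3 (peak Kappa at position 1): ranking walks positions 1-2-3-4, expanding outward from the peak — single-peaked.
Bloc 4: ranking walks positions 4-2-1-3; Alpha is ranked above Gamma even though Gamma lies between Alpha and the peak Epsilon on the axis — preferences dip and rise again. Not single-peaked.
Bloc 5 (peak Alpha at position 2): ranking walks positions 2-3-4-1, expanding outward from the peak — single-peaked.
Bloc 6: ranking walks positions 4-1-3-2; Kappa is ranked above Gamma even though Gamma lies between Kappa and the peak Epsilon on the axis — preferences dip and rise again. Not single-peaked.
Bloc 7 (peak Alpha at position 2): ranking walks positions 2-1-3-4, expanding outward from the peak — single-peaked.
Bloc 4 violates single-peakedness, so the profile is not single-peaked on this axis.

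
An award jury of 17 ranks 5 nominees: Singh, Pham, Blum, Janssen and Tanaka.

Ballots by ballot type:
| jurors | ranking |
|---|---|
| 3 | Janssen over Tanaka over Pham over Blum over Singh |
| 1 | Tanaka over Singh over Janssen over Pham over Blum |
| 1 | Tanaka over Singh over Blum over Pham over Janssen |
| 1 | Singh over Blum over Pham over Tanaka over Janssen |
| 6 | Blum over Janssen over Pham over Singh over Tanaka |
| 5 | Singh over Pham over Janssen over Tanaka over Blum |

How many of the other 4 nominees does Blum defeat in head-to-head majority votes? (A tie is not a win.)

1

Blum against each rival (17 jurors):
Blum vs Singh: Blum preferred on 3+6 = 9 ballots; Blum wins 9–8.
Blum vs Pham: Blum is ranked higher on 1+1+6 = 8 ballots, Pham on 9. Pham wins 9–8.
Blum vs Janssen: 8 to 9, Janssen.
Blum vs Tanaka: Tanaka wins 10–7.
Blum beats Singh; loses to Pham, Janssen, Tanaka — 1 pairwise win.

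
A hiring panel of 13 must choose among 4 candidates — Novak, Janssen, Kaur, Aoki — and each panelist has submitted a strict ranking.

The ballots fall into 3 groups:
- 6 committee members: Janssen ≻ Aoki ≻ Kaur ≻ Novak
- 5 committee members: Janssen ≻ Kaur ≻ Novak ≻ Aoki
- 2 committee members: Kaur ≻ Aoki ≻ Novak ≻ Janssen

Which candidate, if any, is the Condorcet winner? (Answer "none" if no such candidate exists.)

Janssen

Pairwise majorities:
Novak vs Janssen: 2 for Novak, 11 for Janssen — Janssen by 11–2.
Novak vs Kaur: 0 to 13, Kaur.
Novak vs Aoki: 5 to 8, Aoki.
Janssen vs Kaur: 6+5 = 11 for Janssen, 2 for Kaur — Janssen by 11–2.
Janssen vs Aoki: 6+5 = 11 for Janssen, 2 for Aoki — Janssen by 11–2.
Kaur vs Aoki: Kaur preferred on 5+2 = 7 ballots; Kaur wins 7–6.
Janssen wins every pairwise contest, so Janssen is the Condorcet winner.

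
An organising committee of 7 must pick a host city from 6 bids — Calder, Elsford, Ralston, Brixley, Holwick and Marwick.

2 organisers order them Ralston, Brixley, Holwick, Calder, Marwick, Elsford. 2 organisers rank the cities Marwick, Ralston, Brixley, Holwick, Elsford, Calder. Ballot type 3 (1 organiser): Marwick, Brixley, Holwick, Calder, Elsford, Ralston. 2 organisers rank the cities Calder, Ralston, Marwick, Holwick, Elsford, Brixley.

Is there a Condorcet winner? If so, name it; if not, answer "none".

Check each pair by majority over 7 ballots:
Calder–Elsford: Calder 5–2.
Calder vs Ralston: 3 to 4, Ralston.
Calder vs Brixley: 2 for Calder, 5 for Brixley — Brixley by 5–2.
Calder vs Holwick: Holwick, 5–2.
Calder vs Marwick: 4 to 3, Calder.
Elsford vs Ralston: Elsford preferred on 1 ballot; Ralston wins 6–1.
Elsford–Brixley: Brixley 5–2.
Elsford vs Holwick: 0 for Elsford, 7 for Holwick — Holwick by 7–0.
Elsford vs Marwick: Elsford preferred on 0 ballots; Marwick wins 7–0.
Ralston vs Brixley: 6 to 1, Ralston.
Ralston vs Holwick: Ralston, 6–1.
Ralston vs Marwick: 2+2 = 4 for Ralston, 3 for Marwick — Ralston by 4–3.
Brixley vs Holwick: Brixley, 5–2.
Brixley vs Marwick: 2 to 5, Marwick.
Holwick vs Marwick: Holwick preferred on 2 ballots; Marwick wins 5–2.
Ralston beats each of Calder, Elsford, Brixley, Holwick, Marwick — Ralston is the Condorcet winner.

Ralston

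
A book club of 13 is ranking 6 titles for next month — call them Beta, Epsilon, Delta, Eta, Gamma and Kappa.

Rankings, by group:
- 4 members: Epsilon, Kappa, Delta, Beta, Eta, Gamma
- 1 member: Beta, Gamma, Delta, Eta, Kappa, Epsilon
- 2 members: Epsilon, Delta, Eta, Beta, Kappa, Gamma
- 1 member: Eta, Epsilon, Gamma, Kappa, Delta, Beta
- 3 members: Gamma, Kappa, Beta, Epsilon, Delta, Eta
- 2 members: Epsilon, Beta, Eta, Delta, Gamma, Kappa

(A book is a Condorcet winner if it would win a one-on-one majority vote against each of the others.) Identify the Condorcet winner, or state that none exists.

Head-to-head results (13 members):
Beta vs Epsilon: Beta is ranked higher on 1+3 = 4 ballots, Epsilon on 9. Epsilon wins 9–4.
Beta vs Delta: Beta is ranked higher on 1+3+2 = 6 ballots, Delta on 7. Delta wins 7–6.
Beta vs Eta: Beta preferred on 4+1+3+2 = 10 ballots; Beta wins 10–3.
Beta vs Gamma: 9 to 4, Beta.
Beta vs Kappa: Beta is ranked higher on 1+2+2 = 5 ballots, Kappa on 8. Kappa wins 8–5.
Epsilon vs Delta: Epsilon is ranked higher on 4+2+1+3+2 = 12 ballots, Delta on 1. Epsilon wins 12–1.
Epsilon vs Eta: 11 to 2, Epsilon.
Epsilon vs Gamma: 9 to 4, Epsilon.
Epsilon vs Kappa: Epsilon is ranked higher on 4+2+1+2 = 9 ballots, Kappa on 4. Epsilon wins 9–4.
Delta vs Eta: 4+1+2+3 = 10 for Delta, 3 for Eta — Delta by 10–3.
Delta vs Gamma: 4+2+2 = 8 for Delta, 5 for Gamma — Delta by 8–5.
Delta vs Kappa: 5 to 8, Kappa.
Eta vs Gamma: 9 to 4, Eta.
Eta vs Kappa: Eta is ranked higher on 1+2+1+2 = 6 ballots, Kappa on 7. Kappa wins 7–6.
Gamma vs Kappa: Gamma is ranked higher on 1+1+3+2 = 7 ballots, Kappa on 6. Gamma wins 7–6.
Epsilon defeats every rival head-to-head and is the Condorcet winner.

Epsilon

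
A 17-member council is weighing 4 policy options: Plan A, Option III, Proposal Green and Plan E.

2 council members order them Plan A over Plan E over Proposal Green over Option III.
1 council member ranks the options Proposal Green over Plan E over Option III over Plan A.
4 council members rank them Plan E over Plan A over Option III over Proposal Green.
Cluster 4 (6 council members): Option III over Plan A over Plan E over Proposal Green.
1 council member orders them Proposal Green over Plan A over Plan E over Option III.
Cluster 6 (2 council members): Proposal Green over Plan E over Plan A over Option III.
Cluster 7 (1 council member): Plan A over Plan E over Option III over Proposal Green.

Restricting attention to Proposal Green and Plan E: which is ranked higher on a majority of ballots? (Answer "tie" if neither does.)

Ballots ranking Proposal Green above Plan E: 1 + 1 + 2 = 4.
Ballots ranking Plan E above Proposal Green: 17 − 4 = 13.
Plan E wins the head-to-head 13–4.

Plan E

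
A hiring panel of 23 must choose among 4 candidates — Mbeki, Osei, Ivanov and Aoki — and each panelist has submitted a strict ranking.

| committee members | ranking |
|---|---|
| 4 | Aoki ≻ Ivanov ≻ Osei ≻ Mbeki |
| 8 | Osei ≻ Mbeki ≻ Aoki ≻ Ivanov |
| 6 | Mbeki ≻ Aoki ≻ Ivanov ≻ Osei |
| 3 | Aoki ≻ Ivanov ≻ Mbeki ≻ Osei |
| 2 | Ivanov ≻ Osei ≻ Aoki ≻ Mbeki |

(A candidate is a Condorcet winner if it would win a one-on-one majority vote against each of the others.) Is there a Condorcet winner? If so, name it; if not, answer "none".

none

Head-to-head results (23 committee members):
Mbeki vs Osei: 6+3 = 9 for Mbeki, 14 for Osei — Osei by 14–9.
Mbeki vs Ivanov: 14 to 9, Mbeki.
Mbeki vs Aoki: Mbeki preferred on 8+6 = 14 ballots; Mbeki wins 14–9.
Osei vs Ivanov: Osei is ranked higher on 8 ballots, Ivanov on 15. Ivanov wins 15–8.
Osei vs Aoki: 10 to 13, Aoki.
Ivanov vs Aoki: Ivanov preferred on 2 ballots; Aoki wins 21–2.
No candidate is unbeaten: Mbeki loses to Osei; Osei loses to Ivanov; Ivanov loses to Mbeki; Aoki loses to Mbeki. In particular Mbeki > Ivanov > Osei > Mbeki is a majority cycle — no Condorcet winner exists.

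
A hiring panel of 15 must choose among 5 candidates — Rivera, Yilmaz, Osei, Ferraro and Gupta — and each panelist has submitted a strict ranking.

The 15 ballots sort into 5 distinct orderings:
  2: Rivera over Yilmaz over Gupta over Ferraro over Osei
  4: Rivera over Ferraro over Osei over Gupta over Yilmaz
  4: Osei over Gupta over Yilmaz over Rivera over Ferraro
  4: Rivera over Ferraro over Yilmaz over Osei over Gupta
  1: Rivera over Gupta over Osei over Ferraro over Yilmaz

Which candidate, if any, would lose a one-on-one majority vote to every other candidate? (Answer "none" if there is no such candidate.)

Yilmaz

Head-to-head results (15 committee members):
Rivera vs Yilmaz: Rivera is ranked higher on 2+4+4+1 = 11 ballots, Yilmaz on 4. Rivera wins 11–4.
Rivera vs Osei: Rivera preferred on 2+4+4+1 = 11 ballots; Rivera wins 11–4.
Rivera vs Ferraro: Rivera wins 15–0.
Rivera vs Gupta: Rivera wins 11–4.
Yilmaz vs Osei: Osei, 9–6.
Yilmaz vs Ferraro: Ferraro, 9–6.
Yilmaz–Gupta: Gupta 9–6.
Osei–Ferraro: Ferraro 10–5.
Osei–Gupta: Osei 12–3.
Ferraro–Gupta: Ferraro 8–7.
Yilmaz is beaten in every head-to-head and is the Condorcet loser.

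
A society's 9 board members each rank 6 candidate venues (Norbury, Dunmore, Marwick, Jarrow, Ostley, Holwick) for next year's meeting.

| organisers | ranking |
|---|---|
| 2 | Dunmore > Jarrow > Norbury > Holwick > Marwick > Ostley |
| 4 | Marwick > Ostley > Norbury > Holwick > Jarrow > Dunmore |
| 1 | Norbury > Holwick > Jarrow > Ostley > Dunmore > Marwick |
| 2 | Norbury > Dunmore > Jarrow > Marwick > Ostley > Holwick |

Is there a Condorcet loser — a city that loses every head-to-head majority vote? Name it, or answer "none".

Pairwise majorities:
Norbury vs Dunmore: Norbury is ranked higher on 4+1+2 = 7 ballots, Dunmore on 2. Norbury wins 7–2.
Norbury vs Marwick: Norbury preferred on 2+1+2 = 5 ballots; Norbury wins 5–4.
Norbury vs Jarrow: Norbury preferred on 4+1+2 = 7 ballots; Norbury wins 7–2.
Norbury vs Ostley: Norbury, 5–4.
Norbury vs Holwick: Norbury preferred on 2+4+1+2 = 9 ballots; Norbury wins 9–0.
Dunmore vs Marwick: Dunmore is ranked higher on 2+1+2 = 5 ballots, Marwick on 4. Dunmore wins 5–4.
Dunmore vs Jarrow: 4 to 5, Jarrow.
Dunmore vs Ostley: 2+2 = 4 for Dunmore, 5 for Ostley — Ostley by 5–4.
Dunmore–Holwick: Holwick 5–4.
Marwick vs Jarrow: Jarrow wins 5–4.
Marwick vs Ostley: Marwick preferred on 2+4+2 = 8 ballots; Marwick wins 8–1.
Marwick vs Holwick: 6 to 3, Marwick.
Jarrow vs Ostley: Jarrow preferred on 2+1+2 = 5 ballots; Jarrow wins 5–4.
Jarrow vs Holwick: Jarrow is ranked higher on 2+2 = 4 ballots, Holwick on 5. Holwick wins 5–4.
Ostley–Holwick: Ostley 6–3.
No city is winless: Norbury beats Dunmore; Dunmore beats Marwick; Marwick beats Ostley; Jarrow beats Dunmore; Ostley beats Dunmore; Holwick beats Dunmore. There is no Condorcet loser.

none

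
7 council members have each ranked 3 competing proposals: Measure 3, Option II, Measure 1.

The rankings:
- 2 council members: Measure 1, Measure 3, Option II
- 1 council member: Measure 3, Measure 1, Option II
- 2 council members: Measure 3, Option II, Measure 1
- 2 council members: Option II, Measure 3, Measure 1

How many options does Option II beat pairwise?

1

Option II against each rival (7 council members):
Option II vs Measure 3: 2 to 5, Measure 3.
Option II vs Measure 1: Option II, 4–3.
Option II beats Measure 1; loses to Measure 3 — 1 pairwise win.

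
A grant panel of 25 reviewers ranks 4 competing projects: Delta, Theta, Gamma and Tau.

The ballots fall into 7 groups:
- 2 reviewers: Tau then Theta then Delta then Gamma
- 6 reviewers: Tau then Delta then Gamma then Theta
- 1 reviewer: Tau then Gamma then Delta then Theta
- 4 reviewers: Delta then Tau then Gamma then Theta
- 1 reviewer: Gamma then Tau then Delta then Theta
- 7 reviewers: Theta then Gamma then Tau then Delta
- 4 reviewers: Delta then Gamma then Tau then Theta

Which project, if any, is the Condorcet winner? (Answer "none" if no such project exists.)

Tau

Pairwise majorities:
Delta vs Theta: Delta wins 16–9.
Delta vs Gamma: 16 to 9, Delta.
Delta vs Tau: Delta is ranked higher on 4+4 = 8 ballots, Tau on 17. Tau wins 17–8.
Theta vs Gamma: 9 to 16, Gamma.
Theta vs Tau: Tau wins 18–7.
Gamma–Tau: Tau 13–12.
Tau defeats every rival head-to-head and is the Condorcet winner.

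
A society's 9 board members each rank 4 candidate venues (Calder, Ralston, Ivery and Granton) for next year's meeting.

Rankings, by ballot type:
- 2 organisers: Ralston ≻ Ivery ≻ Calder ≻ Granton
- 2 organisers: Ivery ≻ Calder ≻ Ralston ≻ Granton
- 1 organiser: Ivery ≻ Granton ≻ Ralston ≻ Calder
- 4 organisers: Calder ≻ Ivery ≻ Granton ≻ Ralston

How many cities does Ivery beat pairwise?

3

Ivery against each rival (9 organisers):
Ivery–Calder: Ivery 5–4.
Ivery vs Ralston: Ivery is ranked higher on 2+1+4 = 7 ballots, Ralston on 2. Ivery wins 7–2.
Ivery vs Granton: Ivery wins 9–0.
Ivery beats Calder, Ralston, Granton — 3 pairwise wins.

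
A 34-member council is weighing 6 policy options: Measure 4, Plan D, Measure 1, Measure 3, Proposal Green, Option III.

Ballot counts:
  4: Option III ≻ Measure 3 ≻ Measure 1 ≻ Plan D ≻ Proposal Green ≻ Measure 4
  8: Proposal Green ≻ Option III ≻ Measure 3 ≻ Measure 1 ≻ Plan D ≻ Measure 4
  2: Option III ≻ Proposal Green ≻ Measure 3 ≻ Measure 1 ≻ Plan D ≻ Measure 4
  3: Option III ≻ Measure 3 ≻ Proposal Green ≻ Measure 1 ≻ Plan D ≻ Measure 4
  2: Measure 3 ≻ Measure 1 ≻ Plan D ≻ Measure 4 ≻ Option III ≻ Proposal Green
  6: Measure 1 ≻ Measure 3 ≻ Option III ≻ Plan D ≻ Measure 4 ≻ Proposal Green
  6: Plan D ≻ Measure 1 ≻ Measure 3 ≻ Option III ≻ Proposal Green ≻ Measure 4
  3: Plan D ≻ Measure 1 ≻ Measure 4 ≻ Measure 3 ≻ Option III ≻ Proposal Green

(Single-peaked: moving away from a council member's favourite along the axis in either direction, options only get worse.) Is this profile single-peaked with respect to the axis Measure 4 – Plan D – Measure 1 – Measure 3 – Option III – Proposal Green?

yes

Axis positions: Measure 4=1, Plan D=2, Measure 1=3, Measure 3=4, Option III=5, Proposal Green=6.
Type 1 (peak Option III at position 5): ranking walks positions 5-4-3-2-6-1, expanding outward from the peak — single-peaked.
Type 2 (peak Proposal Green at position 6): ranking walks positions 6-5-4-3-2-1, expanding outward from the peak — single-peaked.
Type 3 (peak Option III at position 5): ranking walks positions 5-6-4-3-2-1, expanding outward from the peak — single-peaked.
Type 4 (peak Option III at position 5): ranking walks positions 5-4-6-3-2-1, expanding outward from the peak — single-peaked.
Type 5 (peak Measure 3 at position 4): ranking walks positions 4-3-2-1-5-6, expanding outward from the peak — single-peaked.
Type 6 (peak Measure 1 at position 3): ranking walks positions 3-4-5-2-1-6, expanding outward from the peak — single-peaked.
Type 7 (peak Plan D at position 2): ranking walks positions 2-3-4-5-6-1, expanding outward from the peak — single-peaked.
Type 8 (peak Plan D at position 2): ranking walks positions 2-3-1-4-5-6, expanding outward from the peak — single-peaked.
Every ranking is single-peaked on this axis.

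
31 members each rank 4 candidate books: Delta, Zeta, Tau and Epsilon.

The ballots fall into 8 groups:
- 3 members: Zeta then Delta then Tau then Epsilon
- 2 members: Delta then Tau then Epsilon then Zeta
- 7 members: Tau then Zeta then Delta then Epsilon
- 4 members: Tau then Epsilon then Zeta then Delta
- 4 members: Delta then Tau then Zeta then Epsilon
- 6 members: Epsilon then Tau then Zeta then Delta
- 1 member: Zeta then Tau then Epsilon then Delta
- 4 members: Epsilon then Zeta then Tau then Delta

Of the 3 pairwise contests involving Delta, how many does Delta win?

Delta against each rival (31 members):
Delta vs Zeta: Zeta, 25–6.
Delta vs Tau: Delta is ranked higher on 3+2+4 = 9 ballots, Tau on 22. Tau wins 22–9.
Delta vs Epsilon: Delta preferred on 3+2+7+4 = 16 ballots; Delta wins 16–15.
Delta beats Epsilon; loses to Zeta, Tau — 1 pairwise win.

1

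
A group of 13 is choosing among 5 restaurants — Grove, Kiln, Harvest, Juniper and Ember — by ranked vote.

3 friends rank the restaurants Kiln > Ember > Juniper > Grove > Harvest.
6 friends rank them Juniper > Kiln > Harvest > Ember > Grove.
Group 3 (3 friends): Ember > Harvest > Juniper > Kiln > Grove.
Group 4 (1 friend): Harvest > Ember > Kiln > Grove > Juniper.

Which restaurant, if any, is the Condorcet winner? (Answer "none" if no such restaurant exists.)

Check each pair by majority over 13 ballots:
Grove vs Kiln: Grove preferred on 0 ballots; Kiln wins 13–0.
Grove vs Harvest: Grove preferred on 3 ballots; Harvest wins 10–3.
Grove vs Juniper: Grove preferred on 1 ballot; Juniper wins 12–1.
Grove vs Ember: 0 for Grove, 13 for Ember — Ember by 13–0.
Kiln vs Harvest: Kiln is ranked higher on 3+6 = 9 ballots, Harvest on 4. Kiln wins 9–4.
Kiln vs Juniper: Kiln is ranked higher on 3+1 = 4 ballots, Juniper on 9. Juniper wins 9–4.
Kiln vs Ember: Kiln preferred on 3+6 = 9 ballots; Kiln wins 9–4.
Harvest vs Juniper: Harvest is ranked higher on 3+1 = 4 ballots, Juniper on 9. Juniper wins 9–4.
Harvest vs Ember: 6+1 = 7 for Harvest, 6 for Ember — Harvest by 7–6.
Juniper vs Ember: 6 for Juniper, 7 for Ember — Ember by 7–6.
Every restaurant loses at least once (Grove loses to Kiln; Kiln loses to Juniper; Harvest loses to Kiln; Juniper loses to Ember; Ember loses to Kiln). The majority relation contains the cycle Kiln > Ember > Juniper > Kiln, so there is no Condorcet winner.

none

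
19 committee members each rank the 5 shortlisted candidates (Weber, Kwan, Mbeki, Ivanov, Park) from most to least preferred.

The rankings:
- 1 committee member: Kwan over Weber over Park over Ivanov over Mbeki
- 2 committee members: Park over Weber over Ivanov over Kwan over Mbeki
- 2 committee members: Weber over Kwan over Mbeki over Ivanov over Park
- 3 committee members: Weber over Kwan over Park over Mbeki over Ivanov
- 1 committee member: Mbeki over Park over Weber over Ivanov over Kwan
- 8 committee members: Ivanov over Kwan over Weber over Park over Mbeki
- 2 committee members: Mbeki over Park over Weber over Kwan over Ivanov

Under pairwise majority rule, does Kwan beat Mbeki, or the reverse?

Ballots ranking Kwan above Mbeki: 1 + 2 + 2 + 3 + 8 = 16.
Ballots ranking Mbeki above Kwan: 19 − 16 = 3.
Kwan wins the head-to-head 16–3.

Kwan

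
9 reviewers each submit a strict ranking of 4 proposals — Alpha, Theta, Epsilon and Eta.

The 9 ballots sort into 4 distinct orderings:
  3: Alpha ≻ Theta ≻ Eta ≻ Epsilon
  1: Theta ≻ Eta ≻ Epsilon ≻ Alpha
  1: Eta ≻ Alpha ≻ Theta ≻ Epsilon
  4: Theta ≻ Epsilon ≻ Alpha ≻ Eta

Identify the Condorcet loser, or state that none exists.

Pairwise majorities:
Alpha vs Theta: 3+1 = 4 for Alpha, 5 for Theta — Theta by 5–4.
Alpha vs Epsilon: Alpha preferred on 3+1 = 4 ballots; Epsilon wins 5–4.
Alpha vs Eta: Alpha, 7–2.
Theta vs Epsilon: Theta wins 9–0.
Theta–Eta: Theta 8–1.
Epsilon vs Eta: 4 to 5, Eta.
Each project has at least one pairwise win (Alpha beats Eta; Theta beats Alpha; Epsilon beats Alpha; Eta beats Epsilon) — no Condorcet loser.

none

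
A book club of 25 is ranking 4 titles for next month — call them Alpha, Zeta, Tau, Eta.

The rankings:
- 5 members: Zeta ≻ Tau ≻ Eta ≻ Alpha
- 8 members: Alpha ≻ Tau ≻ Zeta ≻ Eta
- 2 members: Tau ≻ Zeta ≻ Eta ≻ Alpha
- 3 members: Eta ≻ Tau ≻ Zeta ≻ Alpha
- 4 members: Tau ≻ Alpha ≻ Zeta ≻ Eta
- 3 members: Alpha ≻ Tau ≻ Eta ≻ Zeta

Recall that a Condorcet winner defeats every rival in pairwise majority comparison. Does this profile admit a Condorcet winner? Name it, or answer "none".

Tau

Head-to-head results (25 members):
Alpha–Zeta: Alpha 15–10.
Alpha vs Tau: Tau, 14–11.
Alpha vs Eta: Alpha wins 15–10.
Zeta vs Tau: Tau, 20–5.
Zeta vs Eta: Zeta, 19–6.
Tau vs Eta: Tau, 22–3.
Tau beats each of Alpha, Zeta, Eta — Tau is the Condorcet winner.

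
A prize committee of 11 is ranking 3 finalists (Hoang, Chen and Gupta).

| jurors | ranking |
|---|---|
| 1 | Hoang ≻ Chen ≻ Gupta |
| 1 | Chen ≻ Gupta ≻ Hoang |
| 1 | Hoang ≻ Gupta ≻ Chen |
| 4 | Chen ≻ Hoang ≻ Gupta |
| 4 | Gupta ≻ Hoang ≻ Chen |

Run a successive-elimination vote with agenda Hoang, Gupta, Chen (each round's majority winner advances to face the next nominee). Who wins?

Round 1: Hoang vs Gupta — 6–5, Hoang advances.
Round 2: Hoang vs Chen — 6–5, Hoang advances.
The agenda winner is Hoang.

Hoang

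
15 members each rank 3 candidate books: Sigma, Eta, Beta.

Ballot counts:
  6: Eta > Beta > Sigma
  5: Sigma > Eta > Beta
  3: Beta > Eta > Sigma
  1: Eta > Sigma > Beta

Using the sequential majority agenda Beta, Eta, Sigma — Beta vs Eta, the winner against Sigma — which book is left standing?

Eta

Round 1: Beta vs Eta — 3–12, Eta advances.
Round 2: Eta vs Sigma — 10–5, Eta advances.
The agenda winner is Eta.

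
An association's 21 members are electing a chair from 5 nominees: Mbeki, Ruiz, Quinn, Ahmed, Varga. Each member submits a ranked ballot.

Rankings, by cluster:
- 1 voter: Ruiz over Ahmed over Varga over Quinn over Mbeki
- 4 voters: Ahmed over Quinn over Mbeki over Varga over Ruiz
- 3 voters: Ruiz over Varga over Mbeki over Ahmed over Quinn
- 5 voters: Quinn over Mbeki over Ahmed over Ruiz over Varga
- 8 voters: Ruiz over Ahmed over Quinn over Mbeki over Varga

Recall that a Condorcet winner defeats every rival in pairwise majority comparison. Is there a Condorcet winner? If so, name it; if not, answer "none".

Head-to-head results (21 voters):
Mbeki vs Ruiz: 9 to 12, Ruiz.
Mbeki vs Quinn: Mbeki preferred on 3 ballots; Quinn wins 18–3.
Mbeki vs Ahmed: Mbeki is ranked higher on 3+5 = 8 ballots, Ahmed on 13. Ahmed wins 13–8.
Mbeki vs Varga: 17 to 4, Mbeki.
Ruiz vs Quinn: Ruiz preferred on 1+3+8 = 12 ballots; Ruiz wins 12–9.
Ruiz vs Ahmed: 12 to 9, Ruiz.
Ruiz vs Varga: 17 to 4, Ruiz.
Quinn vs Ahmed: Quinn is ranked higher on 5 ballots, Ahmed on 16. Ahmed wins 16–5.
Quinn vs Varga: 4+5+8 = 17 for Quinn, 4 for Varga — Quinn by 17–4.
Ahmed vs Varga: Ahmed preferred on 1+4+5+8 = 18 ballots; Ahmed wins 18–3.
Only Ruiz has no losses; Ruiz is the Condorcet winner.

Ruiz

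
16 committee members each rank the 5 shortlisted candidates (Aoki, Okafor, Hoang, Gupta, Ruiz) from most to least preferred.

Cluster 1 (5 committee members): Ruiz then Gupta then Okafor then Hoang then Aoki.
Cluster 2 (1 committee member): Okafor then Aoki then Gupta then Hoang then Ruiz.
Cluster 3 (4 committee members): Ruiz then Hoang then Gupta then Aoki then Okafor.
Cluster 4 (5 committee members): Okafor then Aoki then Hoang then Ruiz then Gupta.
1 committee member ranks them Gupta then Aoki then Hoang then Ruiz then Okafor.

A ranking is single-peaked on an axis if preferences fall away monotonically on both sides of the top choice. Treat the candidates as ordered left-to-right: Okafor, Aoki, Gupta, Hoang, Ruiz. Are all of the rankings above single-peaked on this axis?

Axis positions: Okafor=1, Aoki=2, Gupta=3, Hoang=4, Ruiz=5.
Cluster 1: ranking walks positions 5-3-1-4-2; Gupta is ranked above Hoang even though Hoang lies between Gupta and the peak Ruiz on the axis — preferences dip and rise again. Not single-peaked.
Cluster 2 (peak Okafor at position 1): ranking walks positions 1-2-3-4-5, expanding outward from the peak — single-peaked.
Cluster 3 (peak Ruiz at position 5): ranking walks positions 5-4-3-2-1, expanding outward from the peak — single-peaked.
Cluster 4: ranking walks positions 1-2-4-5-3; Hoang is ranked above Gupta even though Gupta lies between Hoang and the peak Okafor on the axis — preferences dip and rise again. Not single-peaked.
Cluster 5 (peak Gupta at position 3): ranking walks positions 3-2-4-5-1, expanding outward from the peak — single-peaked.
Cluster 1 violates single-peakedness, so the profile is not single-peaked on this axis.

no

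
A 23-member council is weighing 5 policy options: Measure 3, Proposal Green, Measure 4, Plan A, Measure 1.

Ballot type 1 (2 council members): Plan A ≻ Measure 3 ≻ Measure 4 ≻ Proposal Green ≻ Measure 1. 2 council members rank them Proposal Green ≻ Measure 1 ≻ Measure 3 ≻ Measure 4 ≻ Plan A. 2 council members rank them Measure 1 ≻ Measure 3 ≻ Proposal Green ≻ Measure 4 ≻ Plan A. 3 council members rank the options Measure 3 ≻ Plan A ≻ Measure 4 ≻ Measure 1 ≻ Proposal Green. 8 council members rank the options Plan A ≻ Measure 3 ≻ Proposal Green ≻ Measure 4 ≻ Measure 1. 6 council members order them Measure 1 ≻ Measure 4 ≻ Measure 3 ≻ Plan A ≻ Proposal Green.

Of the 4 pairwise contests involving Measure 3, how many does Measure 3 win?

4

Measure 3 against each rival (23 council members):
Measure 3 vs Proposal Green: Measure 3 is ranked higher on 2+2+3+8+6 = 21 ballots, Proposal Green on 2. Measure 3 wins 21–2.
Measure 3 vs Measure 4: Measure 3 preferred on 2+2+2+3+8 = 17 ballots; Measure 3 wins 17–6.
Measure 3 vs Plan A: Measure 3 wins 13–10.
Measure 3 vs Measure 1: Measure 3 wins 13–10.
Measure 3 beats Proposal Green, Measure 4, Plan A, Measure 1 — 4 pairwise wins.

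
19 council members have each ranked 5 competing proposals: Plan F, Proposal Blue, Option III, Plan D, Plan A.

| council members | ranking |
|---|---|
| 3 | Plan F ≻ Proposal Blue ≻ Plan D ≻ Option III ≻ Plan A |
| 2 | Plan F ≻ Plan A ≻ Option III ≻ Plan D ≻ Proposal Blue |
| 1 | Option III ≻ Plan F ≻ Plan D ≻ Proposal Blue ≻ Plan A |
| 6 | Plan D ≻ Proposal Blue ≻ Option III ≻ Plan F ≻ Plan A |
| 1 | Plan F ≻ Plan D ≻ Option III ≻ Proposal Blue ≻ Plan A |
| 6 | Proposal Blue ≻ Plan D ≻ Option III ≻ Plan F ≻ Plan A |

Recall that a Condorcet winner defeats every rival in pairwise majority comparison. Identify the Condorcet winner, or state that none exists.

Plan D

Check each pair by majority over 19 ballots:
Plan F vs Proposal Blue: Plan F is ranked higher on 3+2+1+1 = 7 ballots, Proposal Blue on 12. Proposal Blue wins 12–7.
Plan F vs Option III: Plan F preferred on 3+2+1 = 6 ballots; Option III wins 13–6.
Plan F vs Plan D: Plan F is ranked higher on 3+2+1+1 = 7 ballots, Plan D on 12. Plan D wins 12–7.
Plan F vs Plan A: 19 to 0, Plan F.
Proposal Blue vs Option III: Proposal Blue preferred on 3+6+6 = 15 ballots; Proposal Blue wins 15–4.
Proposal Blue vs Plan D: Proposal Blue is ranked higher on 3+6 = 9 ballots, Plan D on 10. Plan D wins 10–9.
Proposal Blue vs Plan A: Proposal Blue preferred on 3+1+6+1+6 = 17 ballots; Proposal Blue wins 17–2.
Option III vs Plan D: Option III preferred on 2+1 = 3 ballots; Plan D wins 16–3.
Option III vs Plan A: 3+1+6+1+6 = 17 for Option III, 2 for Plan A — Option III by 17–2.
Plan D vs Plan A: 3+1+6+1+6 = 17 for Plan D, 2 for Plan A — Plan D by 17–2.
Plan D beats each of Plan F, Proposal Blue, Option III, Plan A — Plan D is the Condorcet winner.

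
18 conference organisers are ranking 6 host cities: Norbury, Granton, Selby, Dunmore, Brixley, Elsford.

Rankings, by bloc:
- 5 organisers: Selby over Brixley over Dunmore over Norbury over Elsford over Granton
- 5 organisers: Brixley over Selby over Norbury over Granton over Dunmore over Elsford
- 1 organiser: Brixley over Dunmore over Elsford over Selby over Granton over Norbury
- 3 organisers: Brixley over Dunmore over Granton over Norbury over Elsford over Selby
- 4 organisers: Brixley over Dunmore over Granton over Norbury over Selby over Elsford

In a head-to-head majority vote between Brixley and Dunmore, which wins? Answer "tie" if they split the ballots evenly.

Ballots ranking Brixley above Dunmore: 5 + 5 + 1 + 3 + 4 = 18.
Ballots ranking Dunmore above Brixley: 18 − 18 = 0.
Brixley wins the head-to-head 18–0.

Brixley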